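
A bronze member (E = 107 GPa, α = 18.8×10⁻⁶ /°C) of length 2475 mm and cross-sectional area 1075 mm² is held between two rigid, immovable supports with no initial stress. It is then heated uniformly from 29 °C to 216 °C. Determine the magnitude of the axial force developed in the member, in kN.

Full restraint means ε = 0, so the stress is σ = EαΔT = 107×10³ × 18.8×10⁻⁶ × 187 = 376.2 MPa.
Then P = σA = 376.2 × 1075 mm² = 404.4 kN, compressive.

P ≈ 404 kN (compressive)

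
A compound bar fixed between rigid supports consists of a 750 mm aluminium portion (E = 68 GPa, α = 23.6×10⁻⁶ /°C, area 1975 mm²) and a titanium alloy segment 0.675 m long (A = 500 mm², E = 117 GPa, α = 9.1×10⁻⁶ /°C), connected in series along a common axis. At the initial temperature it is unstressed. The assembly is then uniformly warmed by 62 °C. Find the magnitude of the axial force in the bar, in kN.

P ≈ 86.3 kN (compressive)

With the walls removed the bar would change length by δ_free = Σ αᵢΔT Lᵢ = 23.6×10⁻⁶×62×750 + 9.1×10⁻⁶×62×675 = 1.478 mm.
Since the ends are fixed, an axial force P builds up, equal in every segment, with P · Σ Lᵢ/(AᵢEᵢ) = δ_free.
Σ Lᵢ/(AᵢEᵢ) = 750/(1975×68×10³) + 675/(500×117×10³) = 1.712×10⁻⁵ mm/N.
Hence P = δ_free / Σ(L/AE) = 1.478/1.712×10⁻⁵ = 86.33 kN (compressive).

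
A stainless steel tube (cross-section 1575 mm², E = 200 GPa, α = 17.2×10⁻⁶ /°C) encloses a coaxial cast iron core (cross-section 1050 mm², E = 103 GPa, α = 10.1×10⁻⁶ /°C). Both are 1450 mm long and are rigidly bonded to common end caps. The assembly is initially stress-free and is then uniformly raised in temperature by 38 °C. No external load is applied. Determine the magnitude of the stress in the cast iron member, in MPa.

The stainless steel has the larger α, so on heating it would change length more than the cast iron if both were free. The rigid plates force a common final length, so the stainless steel is put into compression and the cast iron into tension, with equal and opposite forces P (no external load).
Compatibility of the two members (thermal + elastic change equal): (α₁ − α₂)ΔT = P·[1/(A₁E₁) + 1/(A₂E₂)].
|α₁ − α₂|·ΔT = 7.1×10⁻⁶ × 38 = 0.0002698.
1/(A₁E₁) + 1/(A₂E₂) = 1/(1575×200×10³) + 1/(1050×103×10³) = 1.242×10⁻⁸ N⁻¹.
So P = 0.0002698 / 1.242×10⁻⁸ = 21.72 kN.
σ_{cast iron} = P/A₂ = 21720/1050 = 20.69 MPa, tensile.

σ ≈ 20.7 MPa (tensile)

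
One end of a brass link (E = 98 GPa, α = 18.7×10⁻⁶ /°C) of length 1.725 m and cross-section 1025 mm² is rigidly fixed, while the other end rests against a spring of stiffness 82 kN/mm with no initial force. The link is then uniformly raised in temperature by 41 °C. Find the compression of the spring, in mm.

If the spring were absent the link would lengthen by αΔT L = 18.7×10⁻⁶ × 41 × 1725 = 1.323 mm.
Let P be the compressive force at the spring. The link shortens elastically by PL/(AE) and the spring compresses by P/k; together these equal δ_free.
So P = δ_free / [L/(AE) + 1/k] = 1.323 / [ 1725/(1025×98×10³) + 1/(82×10³) ].
P = 1.323 / 2.937×10⁻⁵ = 45030 N.
Spring compression = P/k = 45030/(82×10³) = 0.5492 mm.

δ ≈ 0.549 mm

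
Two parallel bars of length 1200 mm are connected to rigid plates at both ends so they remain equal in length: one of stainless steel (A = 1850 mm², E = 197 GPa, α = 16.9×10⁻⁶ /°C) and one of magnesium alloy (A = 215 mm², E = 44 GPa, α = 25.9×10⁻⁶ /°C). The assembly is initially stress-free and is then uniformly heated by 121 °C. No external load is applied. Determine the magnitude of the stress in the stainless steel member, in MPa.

σ ≈ 5.43 MPa (tensile)

The magnesium alloy has the larger α, so on heating it would change length more than the stainless steel if both were free. The rigid plates force a common final length, so the magnesium alloy is put into compression and the stainless steel into tension, with equal and opposite forces P (no external load).
Equating the net (thermal + elastic) strains gives |α₁ − α₂|·ΔT = P·[1/(A₁E₁) + 1/(A₂E₂)].
|α₁ − α₂|·ΔT = 9×10⁻⁶ × 121 = 0.001089.
1/(A₁E₁) + 1/(A₂E₂) = 1/(1850×197×10³) + 1/(215×44×10³) = 1.085×10⁻⁷ N⁻¹.
So P = 0.001089 / 1.085×10⁻⁷ = 10.04 kN.
σ_{stainless steel} = P/A₁ = 10040/1850 = 5.428 MPa, tensile.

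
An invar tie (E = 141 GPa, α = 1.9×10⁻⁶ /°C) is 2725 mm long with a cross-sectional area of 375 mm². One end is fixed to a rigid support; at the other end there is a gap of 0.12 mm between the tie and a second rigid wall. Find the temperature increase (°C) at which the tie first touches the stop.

The gap closes when αΔT L = 0.12 mm, since the tie is still unstressed at that instant.
So ΔT = g/(αL) = 0.12/(1.9×10⁻⁶ × 2725) = 23.18 °C.

ΔT ≈ 23.2 °C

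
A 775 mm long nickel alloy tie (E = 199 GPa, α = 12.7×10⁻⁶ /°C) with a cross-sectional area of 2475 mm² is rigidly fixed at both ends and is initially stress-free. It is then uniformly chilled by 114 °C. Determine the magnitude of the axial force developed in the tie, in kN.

P ≈ 713 kN (tensile)

With zero net strain, σ = E·αΔT = 199 GPa × 12.7×10⁻⁶ × 114 = 288.1 MPa.
Then P = σA = 288.1 × 2475 mm² = 713.1 kN, tensile.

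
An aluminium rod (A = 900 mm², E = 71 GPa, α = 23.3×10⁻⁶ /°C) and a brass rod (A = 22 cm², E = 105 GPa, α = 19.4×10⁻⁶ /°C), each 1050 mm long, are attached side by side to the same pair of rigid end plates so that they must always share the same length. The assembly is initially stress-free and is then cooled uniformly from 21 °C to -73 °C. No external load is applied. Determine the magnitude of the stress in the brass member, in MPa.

Equilibrium of a rigid end plate with no external load gives equal and opposite internal forces ±P in the two members. Since α_{aluminium} > α_{brass}, cooling drives the aluminium into tension and the brass into compression.
Setting the final lengths equal and cancelling L: (α₁ − α₂)ΔT = P/(A₁E₁) + P/(A₂E₂).
|α₁ − α₂|·ΔT = 3.9×10⁻⁶ × 94 = 0.0003666.
1/(A₁E₁) + 1/(A₂E₂) = 1/(900×71×10³) + 1/(2200×105×10³) = 1.998×10⁻⁸ N⁻¹.
P = 0.0003666 / 1.998×10⁻⁸ = 18350 N = 18.35 kN.
σ_{brass} = P/A₂ = 18350/2200 = 8.341 MPa, compressive.

σ ≈ 8.34 MPa (compressive)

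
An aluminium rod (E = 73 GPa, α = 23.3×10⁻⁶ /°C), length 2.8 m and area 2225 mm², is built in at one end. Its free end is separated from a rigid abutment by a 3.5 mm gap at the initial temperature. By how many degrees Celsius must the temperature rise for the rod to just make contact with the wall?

ΔT ≈ 53.6 °C

The gap closes when αΔT L = 3.5 mm, since the rod is still unstressed at that instant.
So ΔT = g/(αL) = 3.5/(23.3×10⁻⁶ × 2800) = 53.65 °C.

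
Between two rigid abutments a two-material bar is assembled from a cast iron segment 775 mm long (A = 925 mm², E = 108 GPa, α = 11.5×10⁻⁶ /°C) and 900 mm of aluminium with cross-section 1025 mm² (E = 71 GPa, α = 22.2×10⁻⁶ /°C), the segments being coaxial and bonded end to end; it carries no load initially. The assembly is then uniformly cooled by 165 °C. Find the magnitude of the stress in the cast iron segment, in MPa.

σ ≈ 256 MPa (tensile)

If the supports were absent, the total length change would be Σ αᵢΔT Lᵢ = 11.5×10⁻⁶×165×775 + 22.2×10⁻⁶×165×900 = 4.767 mm.
Since the ends are fixed, an axial force P builds up, equal in every segment, with P · Σ Lᵢ/(AᵢEᵢ) = δ_free.
Σ Lᵢ/(AᵢEᵢ) = 775/(925×108×10³) + 900/(1025×71×10³) = 2.012×10⁻⁵ mm/N.
P = 4.767 / 2.012×10⁻⁵ = 236900 N = 236.9 kN, tensile.
σ_{cast iron} = P / A = 236900 / 925 = 256.1 MPa.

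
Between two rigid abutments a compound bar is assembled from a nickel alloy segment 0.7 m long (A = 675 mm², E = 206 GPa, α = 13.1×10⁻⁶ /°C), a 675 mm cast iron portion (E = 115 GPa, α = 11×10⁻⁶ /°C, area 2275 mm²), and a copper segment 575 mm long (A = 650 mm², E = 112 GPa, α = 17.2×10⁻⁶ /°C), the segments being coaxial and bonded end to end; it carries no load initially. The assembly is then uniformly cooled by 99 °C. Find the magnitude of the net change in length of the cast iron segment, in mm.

If the supports were absent, the total length change would be Σ αᵢΔT Lᵢ = 13.1×10⁻⁶×99×700 + 11×10⁻⁶×99×675 + 17.2×10⁻⁶×99×575 = 2.622 mm.
Since the ends are fixed, an axial force P builds up, equal in every segment, with P · Σ Lᵢ/(AᵢEᵢ) = δ_free.
Σ Lᵢ/(AᵢEᵢ) = 700/(675×206×10³) + 675/(2275×115×10³) + 575/(650×112×10³) = 1.551×10⁻⁵ mm/N.
So P = 2.622 / 1.551×10⁻⁵ = 169 kN, tensile.
For the cast iron segment, free thermal change = 11×10⁻⁶×99×675 = 0.7351 mm and elastic change from P = 169000×675/(2275×115×10³) = 0.4361 mm; these oppose, so the net change is 0.299 mm (segment shortens).

|ΔL| ≈ 0.299 mm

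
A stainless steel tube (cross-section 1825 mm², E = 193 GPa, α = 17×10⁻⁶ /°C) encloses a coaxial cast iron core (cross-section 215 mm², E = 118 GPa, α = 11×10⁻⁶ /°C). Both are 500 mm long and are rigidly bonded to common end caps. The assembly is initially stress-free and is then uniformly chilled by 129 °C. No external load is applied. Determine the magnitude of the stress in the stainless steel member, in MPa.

σ ≈ 10 MPa (tensile)

The stainless steel has the larger α, so on cooling it would change length more than the cast iron if both were free. The rigid plates force a common final length, so the stainless steel is put into tension and the cast iron into compression, with equal and opposite forces P (no external load).
Equating the net (thermal + elastic) strains gives |α₁ − α₂|·ΔT = P·[1/(A₁E₁) + 1/(A₂E₂)].
|α₁ − α₂|·ΔT = 6×10⁻⁶ × 129 = 0.000774.
1/(A₁E₁) + 1/(A₂E₂) = 1/(1825×193×10³) + 1/(215×118×10³) = 4.226×10⁻⁸ N⁻¹.
P = 0.000774 / 4.226×10⁻⁸ = 18320 N = 18.32 kN.
σ_{stainless steel} = P/A₁ = 18320/1825 = 10.04 MPa, tensile.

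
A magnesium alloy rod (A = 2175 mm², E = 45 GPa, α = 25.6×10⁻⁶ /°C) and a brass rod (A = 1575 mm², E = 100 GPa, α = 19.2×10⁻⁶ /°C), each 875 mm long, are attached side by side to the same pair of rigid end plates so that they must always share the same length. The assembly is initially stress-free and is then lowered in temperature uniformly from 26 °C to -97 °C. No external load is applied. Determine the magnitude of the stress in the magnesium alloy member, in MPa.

The magnesium alloy has the larger α, so on cooling it would change length more than the brass if both were free. The rigid plates force a common final length, so the magnesium alloy is put into tension and the brass into compression, with equal and opposite forces P (no external load).
Setting the final lengths equal and cancelling L: (α₁ − α₂)ΔT = P/(A₁E₁) + P/(A₂E₂).
|α₁ − α₂|·ΔT = 6.4×10⁻⁶ × 123 = 0.0007872.
1/(A₁E₁) + 1/(A₂E₂) = 1/(2175×45×10³) + 1/(1575×100×10³) = 1.657×10⁻⁸ N⁻¹.
So P = 0.0007872 / 1.657×10⁻⁸ = 47.52 kN.
σ_{magnesium alloy} = P/A₁ = 47520/2175 = 21.85 MPa, tensile.

σ ≈ 21.8 MPa (tensile)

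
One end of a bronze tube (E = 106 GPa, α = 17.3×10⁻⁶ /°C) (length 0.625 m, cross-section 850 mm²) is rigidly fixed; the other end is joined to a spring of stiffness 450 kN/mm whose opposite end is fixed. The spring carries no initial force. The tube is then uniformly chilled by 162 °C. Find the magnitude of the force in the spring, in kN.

P ≈ 191 kN

Free thermal contraction: δ_free = αΔT L = 17.3×10⁻⁶ × 162 × 625 = 1.752 mm.
With a force P in the spring, the elastic change of the tube is PL/(AE) and that of the spring is P/k; compatibility requires their sum to equal δ_free.
So P = δ_free / [L/(AE) + 1/k] = 1.752 / [ 625/(850×106×10³) + 1/(450×10³) ].
P = 1.752 / 9.159×10⁻⁶ = 191200 N.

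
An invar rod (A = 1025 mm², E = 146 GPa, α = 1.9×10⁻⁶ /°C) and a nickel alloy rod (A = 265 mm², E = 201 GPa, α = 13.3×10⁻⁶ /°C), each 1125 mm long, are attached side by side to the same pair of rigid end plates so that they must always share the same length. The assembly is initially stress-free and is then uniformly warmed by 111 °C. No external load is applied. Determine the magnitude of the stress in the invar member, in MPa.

σ ≈ 48.5 MPa (tensile)

The nickel alloy has the larger α, so on heating it would change length more than the invar if both were free. The rigid plates force a common final length, so the nickel alloy is put into compression and the invar into tension, with equal and opposite forces P (no external load).
Compatibility of the two members (thermal + elastic change equal): (α₁ − α₂)ΔT = P·[1/(A₁E₁) + 1/(A₂E₂)].
|α₁ − α₂|·ΔT = 11.4×10⁻⁶ × 111 = 0.001265.
1/(A₁E₁) + 1/(A₂E₂) = 1/(1025×146×10³) + 1/(265×201×10³) = 2.546×10⁻⁸ N⁻¹.
So P = 0.001265 / 2.546×10⁻⁸ = 49.71 kN.
σ_{invar} = P/A₁ = 49710/1025 = 48.5 MPa, tensile.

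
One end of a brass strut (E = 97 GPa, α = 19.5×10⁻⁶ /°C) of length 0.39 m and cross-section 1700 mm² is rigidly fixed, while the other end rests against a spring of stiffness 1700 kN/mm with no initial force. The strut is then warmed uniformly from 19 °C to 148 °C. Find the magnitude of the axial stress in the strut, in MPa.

The unrestrained thermal change is αΔT L = 19.5×10⁻⁶ × 129 × 390 = 0.981 mm.
With a force P in the spring, the elastic change of the strut is PL/(AE) and that of the spring is P/k; compatibility requires their sum to equal δ_free.
P [ L/(AE) + 1/k ] = δ_free → P [ 390/(1700×97×10³) + 1/(1700×10³) ] = 0.981.
P = 0.981 / 2.953×10⁻⁶ = 332200 N.
σ = P/A = 332200/1700 = 195.4 MPa.

σ ≈ 195 MPa (compressive)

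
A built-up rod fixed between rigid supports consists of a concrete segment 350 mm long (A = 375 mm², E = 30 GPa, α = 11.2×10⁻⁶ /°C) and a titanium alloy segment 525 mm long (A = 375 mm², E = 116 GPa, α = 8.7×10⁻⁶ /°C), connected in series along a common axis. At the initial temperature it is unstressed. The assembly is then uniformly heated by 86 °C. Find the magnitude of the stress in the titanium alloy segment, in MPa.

σ ≈ 45.1 MPa (compressive)

If the supports were absent, the total length change would be Σ αᵢΔT Lᵢ = 11.2×10⁻⁶×86×350 + 8.7×10⁻⁶×86×525 = 0.7299 mm.
Since the ends are fixed, an axial force P builds up, equal in every segment, with P · Σ Lᵢ/(AᵢEᵢ) = δ_free.
The series flexibility is Σ Lᵢ/(AᵢEᵢ) = 350/(375×30×10³) + 525/(375×116×10³) = 4.318×10⁻⁵ mm/N.
So P = 0.7299 / 4.318×10⁻⁵ = 16.9 kN, compressive.
σ_{titanium alloy} = P / A = 16900 / 375 = 45.08 MPa.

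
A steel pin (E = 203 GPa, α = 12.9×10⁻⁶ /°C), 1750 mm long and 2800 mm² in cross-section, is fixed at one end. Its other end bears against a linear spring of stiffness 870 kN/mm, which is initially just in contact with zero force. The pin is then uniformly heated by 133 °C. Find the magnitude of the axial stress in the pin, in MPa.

σ ≈ 254 MPa (compressive)

The unrestrained thermal change is αΔT L = 12.9×10⁻⁶ × 133 × 1750 = 3.002 mm.
Let P be the compressive force at the spring. The pin shortens elastically by PL/(AE) and the spring compresses by P/k; together these equal δ_free.
P [ L/(AE) + 1/k ] = δ_free → P [ 1750/(2800×203×10³) + 1/(870×10³) ] = 3.002.
P = 3.002 / 4.228×10⁻⁶ = 710100 N.
σ = P/A = 710100/2800 = 253.6 MPa.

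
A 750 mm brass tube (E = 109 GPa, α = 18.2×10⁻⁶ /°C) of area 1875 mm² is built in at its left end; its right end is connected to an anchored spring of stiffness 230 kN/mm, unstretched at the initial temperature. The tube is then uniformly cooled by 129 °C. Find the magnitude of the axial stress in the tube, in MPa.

The unrestrained thermal change is αΔT L = 18.2×10⁻⁶ × 129 × 750 = 1.761 mm.
Let P be the tensile force in the spring. The tube extends elastically by PL/(AE) and the spring stretches by P/k; together these equal δ_free.
So P = δ_free / [L/(AE) + 1/k] = 1.761 / [ 750/(1875×109×10³) + 1/(230×10³) ].
P = 1.761 / 8.018×10⁻⁶ = 219600 N.
σ = P/A = 219600/1875 = 117.1 MPa.

σ ≈ 117 MPa (tensile)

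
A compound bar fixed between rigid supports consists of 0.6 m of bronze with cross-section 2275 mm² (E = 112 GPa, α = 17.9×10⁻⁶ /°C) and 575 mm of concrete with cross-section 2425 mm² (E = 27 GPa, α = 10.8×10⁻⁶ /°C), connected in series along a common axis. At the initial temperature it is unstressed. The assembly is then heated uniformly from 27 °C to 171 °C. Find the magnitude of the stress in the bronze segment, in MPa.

Free thermal expansion of the whole bar: Σ αᵢΔT Lᵢ = 17.9×10⁻⁶×144×600 + 10.8×10⁻⁶×144×575 = 2.441 mm.
The walls prevent any net length change, so an axial force P (same in every segment) develops. Compatibility: P · Σ Lᵢ/(AᵢEᵢ) = δ_free.
Σ Lᵢ/(AᵢEᵢ) = 600/(2275×112×10³) + 575/(2425×27×10³) = 1.114×10⁻⁵ mm/N.
So P = 2.441 / 1.114×10⁻⁵ = 219.2 kN, compressive.
σ_{bronze} = P / A = 219200 / 2275 = 96.34 MPa.

σ ≈ 96.3 MPa (compressive)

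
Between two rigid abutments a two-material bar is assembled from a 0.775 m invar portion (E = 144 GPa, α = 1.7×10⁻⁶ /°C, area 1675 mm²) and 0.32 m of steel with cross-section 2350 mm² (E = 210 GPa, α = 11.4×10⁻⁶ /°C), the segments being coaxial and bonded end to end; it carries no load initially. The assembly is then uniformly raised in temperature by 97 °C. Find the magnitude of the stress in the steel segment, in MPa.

Free thermal expansion of the whole bar: Σ αᵢΔT Lᵢ = 1.7×10⁻⁶×97×775 + 11.4×10⁻⁶×97×320 = 0.4817 mm.
The rigid supports impose zero overall length change; the single axial force P common to all segments must satisfy P Σ Lᵢ/(AᵢEᵢ) = δ_free.
The series flexibility is Σ Lᵢ/(AᵢEᵢ) = 775/(1675×144×10³) + 320/(2350×210×10³) = 3.862×10⁻⁶ mm/N.
So P = 0.4817 / 3.862×10⁻⁶ = 124.7 kN, compressive.
σ_{steel} = P / A = 124700 / 2350 = 53.08 MPa.

σ ≈ 53.1 MPa (compressive)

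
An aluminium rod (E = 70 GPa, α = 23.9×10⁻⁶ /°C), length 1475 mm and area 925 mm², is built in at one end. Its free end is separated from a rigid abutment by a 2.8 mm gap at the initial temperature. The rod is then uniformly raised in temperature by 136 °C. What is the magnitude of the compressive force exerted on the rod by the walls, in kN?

If the wall were absent the rod would grow by αΔT L = 23.9×10⁻⁶ × 136 × 1475 = 4.794 mm.
This exceeds the 2.8 mm gap, so the wall pushes back. The portion of expansion that must be recovered elastically is δ_free − gap = 4.794 − 2.8 = 1.994 mm.
That suppressed elongation corresponds to σ = E·Δ/L = 70×10³ × 1.994/1475 = 94.65 MPa.
Force on the wall = σA = 94.65 × 925 mm² = 87.55 kN.

P ≈ 87.5 kN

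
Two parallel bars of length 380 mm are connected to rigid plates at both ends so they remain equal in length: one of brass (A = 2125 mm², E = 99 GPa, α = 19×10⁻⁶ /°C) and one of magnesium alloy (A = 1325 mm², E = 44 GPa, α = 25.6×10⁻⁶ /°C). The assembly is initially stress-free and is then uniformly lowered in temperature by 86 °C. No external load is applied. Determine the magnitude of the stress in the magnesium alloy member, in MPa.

σ ≈ 19.6 MPa (tensile)

Both members must finish at the same length. With the larger α, the magnesium alloy tends to over-contract; the plates restrain it, putting the magnesium alloy in tension and the brass in compression. With no external load the two internal forces are equal and opposite, magnitude P.
Compatibility of the two members (thermal + elastic change equal): (α₁ − α₂)ΔT = P·[1/(A₁E₁) + 1/(A₂E₂)].
|α₁ − α₂|·ΔT = 6.6×10⁻⁶ × 86 = 0.0005676.
1/(A₁E₁) + 1/(A₂E₂) = 1/(2125×99×10³) + 1/(1325×44×10³) = 2.191×10⁻⁸ N⁻¹.
P = 0.0005676 / 2.191×10⁻⁸ = 25910 N = 25.91 kN.
σ_{magnesium alloy} = P/A₂ = 25910/1325 = 19.56 MPa, tensile.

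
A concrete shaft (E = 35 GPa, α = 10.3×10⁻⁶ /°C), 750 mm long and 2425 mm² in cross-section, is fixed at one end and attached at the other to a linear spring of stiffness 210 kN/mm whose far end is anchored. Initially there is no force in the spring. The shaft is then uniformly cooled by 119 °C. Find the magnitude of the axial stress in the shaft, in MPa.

σ ≈ 27.9 MPa (tensile)

The unrestrained thermal change is αΔT L = 10.3×10⁻⁶ × 119 × 750 = 0.9193 mm.
Let P be the tensile force in the spring. The shaft extends elastically by PL/(AE) and the spring stretches by P/k; together these equal δ_free.
So P = δ_free / [L/(AE) + 1/k] = 0.9193 / [ 750/(2425×35×10³) + 1/(210×10³) ].
P = 0.9193 / 1.36×10⁻⁵ = 67600 N.
σ = P/A = 67600/2425 = 27.88 MPa.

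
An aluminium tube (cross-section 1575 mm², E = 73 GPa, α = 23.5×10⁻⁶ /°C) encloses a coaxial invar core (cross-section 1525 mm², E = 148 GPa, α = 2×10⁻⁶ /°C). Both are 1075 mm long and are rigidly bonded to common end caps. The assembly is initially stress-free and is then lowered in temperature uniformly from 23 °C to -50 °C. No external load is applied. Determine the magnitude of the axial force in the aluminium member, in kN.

The aluminium has the larger α, so on cooling it would change length more than the invar if both were free. The rigid plates force a common final length, so the aluminium is put into tension and the invar into compression, with equal and opposite forces P (no external load).
Equating the net (thermal + elastic) strains gives |α₁ − α₂|·ΔT = P·[1/(A₁E₁) + 1/(A₂E₂)].
|α₁ − α₂|·ΔT = 21.5×10⁻⁶ × 73 = 0.001569.
1/(A₁E₁) + 1/(A₂E₂) = 1/(1575×73×10³) + 1/(1525×148×10³) = 1.313×10⁻⁸ N⁻¹.
P = 0.001569 / 1.313×10⁻⁸ = 119600 N = 119.6 kN.

P ≈ 120 kN (tensile in the aluminium)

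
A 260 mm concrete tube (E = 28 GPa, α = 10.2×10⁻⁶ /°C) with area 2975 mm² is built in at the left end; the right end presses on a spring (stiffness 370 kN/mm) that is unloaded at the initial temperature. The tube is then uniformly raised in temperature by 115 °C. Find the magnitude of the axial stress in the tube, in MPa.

σ ≈ 17.6 MPa (compressive)

If the spring were absent the tube would lengthen by αΔT L = 10.2×10⁻⁶ × 115 × 260 = 0.305 mm.
Let P be the compressive force at the spring. The tube shortens elastically by PL/(AE) and the spring compresses by P/k; together these equal δ_free.
So P = δ_free / [L/(AE) + 1/k] = 0.305 / [ 260/(2975×28×10³) + 1/(370×10³) ].
P = 0.305 / 5.824×10⁻⁶ = 52370 N.
σ = P/A = 52370/2975 = 17.6 MPa.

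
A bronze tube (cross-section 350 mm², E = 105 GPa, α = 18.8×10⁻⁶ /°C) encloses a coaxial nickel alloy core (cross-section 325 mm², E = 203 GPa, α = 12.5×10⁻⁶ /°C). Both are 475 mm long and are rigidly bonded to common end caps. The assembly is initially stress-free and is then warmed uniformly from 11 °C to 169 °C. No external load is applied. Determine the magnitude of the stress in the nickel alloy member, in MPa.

σ ≈ 72.3 MPa (tensile)

Both members must finish at the same length. With the larger α, the bronze tends to over-expand; the plates restrain it, putting the bronze in compression and the nickel alloy in tension. With no external load the two internal forces are equal and opposite, magnitude P.
Equating the net (thermal + elastic) strains gives |α₁ − α₂|·ΔT = P·[1/(A₁E₁) + 1/(A₂E₂)].
|α₁ − α₂|·ΔT = 6.3×10⁻⁶ × 158 = 0.0009954.
1/(A₁E₁) + 1/(A₂E₂) = 1/(350×105×10³) + 1/(325×203×10³) = 4.237×10⁻⁸ N⁻¹.
P = 0.0009954 / 4.237×10⁻⁸ = 23490 N = 23.49 kN.
σ_{nickel alloy} = P/A₂ = 23490/325 = 72.29 MPa, tensile.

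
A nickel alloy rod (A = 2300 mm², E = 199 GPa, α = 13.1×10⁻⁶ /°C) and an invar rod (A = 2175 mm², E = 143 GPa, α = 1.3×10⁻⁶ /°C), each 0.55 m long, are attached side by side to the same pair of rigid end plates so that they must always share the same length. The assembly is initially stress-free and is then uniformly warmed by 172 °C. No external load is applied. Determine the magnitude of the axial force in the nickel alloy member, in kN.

Equilibrium of a rigid end plate with no external load gives equal and opposite internal forces ±P in the two members. Since α_{nickel alloy} > α_{invar}, heating drives the nickel alloy into compression and the invar into tension.
Setting the final lengths equal and cancelling L: (α₁ − α₂)ΔT = P/(A₁E₁) + P/(A₂E₂).
|α₁ − α₂|·ΔT = 11.8×10⁻⁶ × 172 = 0.00203.
1/(A₁E₁) + 1/(A₂E₂) = 1/(2300×199×10³) + 1/(2175×143×10³) = 5.4×10⁻⁹ N⁻¹.
So P = 0.00203 / 5.4×10⁻⁹ = 375.9 kN.

P ≈ 376 kN (compressive in the nickel alloy)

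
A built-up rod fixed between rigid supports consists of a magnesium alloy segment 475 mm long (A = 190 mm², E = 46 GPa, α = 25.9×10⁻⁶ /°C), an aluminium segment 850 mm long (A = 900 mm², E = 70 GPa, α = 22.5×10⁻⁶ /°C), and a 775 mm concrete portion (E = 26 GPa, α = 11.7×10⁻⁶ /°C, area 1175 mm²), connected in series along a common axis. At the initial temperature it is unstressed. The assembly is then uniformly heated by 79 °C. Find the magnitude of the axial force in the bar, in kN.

With the walls removed the bar would change length by δ_free = Σ αᵢΔT Lᵢ = 25.9×10⁻⁶×79×475 + 22.5×10⁻⁶×79×850 + 11.7×10⁻⁶×79×775 = 3.199 mm.
The walls prevent any net length change, so an axial force P (same in every segment) develops. Compatibility: P · Σ Lᵢ/(AᵢEᵢ) = δ_free.
The series flexibility is Σ Lᵢ/(AᵢEᵢ) = 475/(190×46×10³) + 850/(900×70×10³) + 775/(1175×26×10³) = 9.321×10⁻⁵ mm/N.
Hence P = δ_free / Σ(L/AE) = 3.199/9.321×10⁻⁵ = 34.32 kN (compressive).

P ≈ 34.3 kN (compressive)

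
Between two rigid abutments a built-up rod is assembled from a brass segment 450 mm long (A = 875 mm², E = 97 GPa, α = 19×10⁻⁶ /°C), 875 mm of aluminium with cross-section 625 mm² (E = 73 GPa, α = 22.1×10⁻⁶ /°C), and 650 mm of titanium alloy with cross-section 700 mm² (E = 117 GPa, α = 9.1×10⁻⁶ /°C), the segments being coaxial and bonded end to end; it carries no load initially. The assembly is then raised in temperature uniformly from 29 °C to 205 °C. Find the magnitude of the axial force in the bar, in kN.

P ≈ 184 kN (compressive)

Free thermal expansion of the whole bar: Σ αᵢΔT Lᵢ = 19×10⁻⁶×176×450 + 22.1×10⁻⁶×176×875 + 9.1×10⁻⁶×176×650 = 5.949 mm.
Since the ends are fixed, an axial force P builds up, equal in every segment, with P · Σ Lᵢ/(AᵢEᵢ) = δ_free.
The series flexibility is Σ Lᵢ/(AᵢEᵢ) = 450/(875×97×10³) + 875/(625×73×10³) + 650/(700×117×10³) = 3.242×10⁻⁵ mm/N.
P = 5.949 / 3.242×10⁻⁵ = 183500 N = 183.5 kN, compressive.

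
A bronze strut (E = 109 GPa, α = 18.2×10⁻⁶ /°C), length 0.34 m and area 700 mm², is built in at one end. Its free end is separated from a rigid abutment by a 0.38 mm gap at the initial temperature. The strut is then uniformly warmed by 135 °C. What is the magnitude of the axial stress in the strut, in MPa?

σ ≈ 146 MPa (compressive)

If the wall were absent the strut would grow by αΔT L = 18.2×10⁻⁶ × 135 × 340 = 0.8354 mm.
After closing the 0.38 mm clearance, 0.8354 − 0.38 = 0.4554 mm of expansion remains to be suppressed by the wall.
Compatibility: PL/(AE) = 0.4554 mm, so σ = P/A = E × (0.4554/340) = 146 MPa.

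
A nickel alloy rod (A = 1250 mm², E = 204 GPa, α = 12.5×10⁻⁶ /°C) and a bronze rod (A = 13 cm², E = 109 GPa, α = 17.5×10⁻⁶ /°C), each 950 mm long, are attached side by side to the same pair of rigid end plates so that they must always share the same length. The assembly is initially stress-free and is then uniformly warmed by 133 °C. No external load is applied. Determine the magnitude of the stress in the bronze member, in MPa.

σ ≈ 46.6 MPa (compressive)

Both members must finish at the same length. With the larger α, the bronze tends to over-expand; the plates restrain it, putting the bronze in compression and the nickel alloy in tension. With no external load the two internal forces are equal and opposite, magnitude P.
Equating the net (thermal + elastic) strains gives |α₁ − α₂|·ΔT = P·[1/(A₁E₁) + 1/(A₂E₂)].
|α₁ − α₂|·ΔT = 5×10⁻⁶ × 133 = 0.000665.
1/(A₁E₁) + 1/(A₂E₂) = 1/(1250×204×10³) + 1/(1300×109×10³) = 1.098×10⁻⁸ N⁻¹.
P = 0.000665 / 1.098×10⁻⁸ = 60570 N = 60.57 kN.
σ_{bronze} = P/A₂ = 60570/1300 = 46.59 MPa, compressive.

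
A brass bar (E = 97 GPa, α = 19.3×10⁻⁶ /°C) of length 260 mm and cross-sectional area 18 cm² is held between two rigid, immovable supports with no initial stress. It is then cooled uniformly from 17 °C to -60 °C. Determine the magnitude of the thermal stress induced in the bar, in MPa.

σ ≈ 144 MPa (tensile)

The supports are rigid, so the total axial strain is zero. The restrained thermal strain is ε = αΔT = 19.3×10⁻⁶ × 77 = 1486.1×10⁻⁶.
σ = EαΔT = 97×10³ × 19.3×10⁻⁶ × 77 = 144.2 MPa (tensile; the bar is trying to contract).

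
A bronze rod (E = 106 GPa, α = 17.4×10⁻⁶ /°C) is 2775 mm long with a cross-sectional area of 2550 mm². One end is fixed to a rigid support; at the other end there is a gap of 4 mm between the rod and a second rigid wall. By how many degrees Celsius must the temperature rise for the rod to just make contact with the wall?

The gap closes when αΔT L = 4 mm, since the rod is still unstressed at that instant.
So ΔT = g/(αL) = 4/(17.4×10⁻⁶ × 2775) = 82.84 °C.

ΔT ≈ 82.8 °C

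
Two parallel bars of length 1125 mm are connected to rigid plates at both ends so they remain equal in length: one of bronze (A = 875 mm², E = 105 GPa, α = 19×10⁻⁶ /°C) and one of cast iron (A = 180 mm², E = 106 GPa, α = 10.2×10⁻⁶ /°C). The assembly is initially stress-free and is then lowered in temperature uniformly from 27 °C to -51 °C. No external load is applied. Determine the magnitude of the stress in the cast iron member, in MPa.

σ ≈ 60.2 MPa (compressive)

The bronze has the larger α, so on cooling it would change length more than the cast iron if both were free. The rigid plates force a common final length, so the bronze is put into tension and the cast iron into compression, with equal and opposite forces P (no external load).
Compatibility of the two members (thermal + elastic change equal): (α₁ − α₂)ΔT = P·[1/(A₁E₁) + 1/(A₂E₂)].
|α₁ − α₂|·ΔT = 8.8×10⁻⁶ × 78 = 0.0006864.
1/(A₁E₁) + 1/(A₂E₂) = 1/(875×105×10³) + 1/(180×106×10³) = 6.33×10⁻⁸ N⁻¹.
P = 0.0006864 / 6.33×10⁻⁸ = 10840 N = 10.84 kN.
σ_{cast iron} = P/A₂ = 10840/180 = 60.25 MPa, compressive.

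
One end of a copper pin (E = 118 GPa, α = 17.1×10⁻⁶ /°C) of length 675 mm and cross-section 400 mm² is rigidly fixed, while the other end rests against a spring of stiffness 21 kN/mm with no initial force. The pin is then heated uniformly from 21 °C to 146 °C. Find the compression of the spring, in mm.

Free thermal expansion: δ_free = αΔT L = 17.1×10⁻⁶ × 125 × 675 = 1.443 mm.
Let P be the compressive force at the spring. The pin shortens elastically by PL/(AE) and the spring compresses by P/k; together these equal δ_free.
So P = δ_free / [L/(AE) + 1/k] = 1.443 / [ 675/(400×118×10³) + 1/(21×10³) ].
P = 1.443 / 6.192×10⁻⁵ = 23300 N.
Spring compression = P/k = 23300/(21×10³) = 1.11 mm.

δ ≈ 1.11 mm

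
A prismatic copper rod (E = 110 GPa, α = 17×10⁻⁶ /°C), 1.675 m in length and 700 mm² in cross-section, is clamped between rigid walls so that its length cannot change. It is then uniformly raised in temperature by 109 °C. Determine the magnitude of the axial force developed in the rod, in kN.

P ≈ 143 kN (compressive)

With zero net strain, σ = E·αΔT = 110 GPa × 17×10⁻⁶ × 109 = 203.8 MPa.
Axial force P = σA = 203.8 × 700 = 142700 N = 142.7 kN, compressive.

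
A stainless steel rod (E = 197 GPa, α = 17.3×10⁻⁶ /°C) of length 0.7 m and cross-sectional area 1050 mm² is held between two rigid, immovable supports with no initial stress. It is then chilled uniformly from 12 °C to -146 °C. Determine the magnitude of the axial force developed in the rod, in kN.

With zero net strain, σ = E·αΔT = 197 GPa × 17.3×10⁻⁶ × 158 = 538.5 MPa.
P = AEαΔT = 1050 × 197×10³ × 17.3×10⁻⁶ × 158 = 565.4 kN (tensile).

P ≈ 565 kN (tensile)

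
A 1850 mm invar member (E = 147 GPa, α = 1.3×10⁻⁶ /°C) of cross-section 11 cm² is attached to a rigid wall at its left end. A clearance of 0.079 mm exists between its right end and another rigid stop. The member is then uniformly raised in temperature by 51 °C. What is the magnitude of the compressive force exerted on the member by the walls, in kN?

P ≈ 3.82 kN

Unrestrained expansion: δ_free = αΔT L = 1.3×10⁻⁶ × 51 × 1850 = 0.1227 mm.
The gap closes (δ_free > 0.079 mm) and the wall then resists a further 0.1227 − 0.079 = 0.04365 mm of expansion.
That suppressed elongation corresponds to σ = E·Δ/L = 147×10³ × 0.04365/1850 = 3.469 MPa.
P = σA = 3.469 × 1100 = 3.816 kN.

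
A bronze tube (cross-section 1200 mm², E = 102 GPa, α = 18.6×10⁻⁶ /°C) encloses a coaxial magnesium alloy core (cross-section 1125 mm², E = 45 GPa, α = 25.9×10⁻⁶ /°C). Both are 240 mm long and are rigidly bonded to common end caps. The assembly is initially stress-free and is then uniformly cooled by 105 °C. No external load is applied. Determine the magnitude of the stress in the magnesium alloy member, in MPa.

σ ≈ 24.4 MPa (tensile)

The magnesium alloy has the larger α, so on cooling it would change length more than the bronze if both were free. The rigid plates force a common final length, so the magnesium alloy is put into tension and the bronze into compression, with equal and opposite forces P (no external load).
Setting the final lengths equal and cancelling L: (α₁ − α₂)ΔT = P/(A₁E₁) + P/(A₂E₂).
|α₁ − α₂|·ΔT = 7.3×10⁻⁶ × 105 = 0.0007665.
1/(A₁E₁) + 1/(A₂E₂) = 1/(1200×102×10³) + 1/(1125×45×10³) = 2.792×10⁻⁸ N⁻¹.
So P = 0.0007665 / 2.792×10⁻⁸ = 27.45 kN.
σ_{magnesium alloy} = P/A₂ = 27450/1125 = 24.4 MPa, tensile.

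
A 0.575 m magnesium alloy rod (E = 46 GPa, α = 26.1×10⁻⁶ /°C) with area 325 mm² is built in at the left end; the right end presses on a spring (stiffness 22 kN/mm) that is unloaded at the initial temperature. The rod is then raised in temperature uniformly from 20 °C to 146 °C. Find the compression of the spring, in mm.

Free thermal expansion: δ_free = αΔT L = 26.1×10⁻⁶ × 126 × 575 = 1.891 mm.
Let P be the compressive force at the spring. The rod shortens elastically by PL/(AE) and the spring compresses by P/k; together these equal δ_free.
So P = δ_free / [L/(AE) + 1/k] = 1.891 / [ 575/(325×46×10³) + 1/(22×10³) ].
P = 1.891 / 8.392×10⁻⁵ = 22530 N.
Spring compression = P/k = 22530/(22×10³) = 1.024 mm.

δ ≈ 1.02 mm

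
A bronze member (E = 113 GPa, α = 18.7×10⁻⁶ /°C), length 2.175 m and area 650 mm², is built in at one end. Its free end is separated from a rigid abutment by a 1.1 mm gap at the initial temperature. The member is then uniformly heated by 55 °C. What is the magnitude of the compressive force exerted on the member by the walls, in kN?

P ≈ 38.4 kN

Free thermal elongation = αΔT L = 18.7×10⁻⁶ × 55 × 2175 = 2.237 mm.
This exceeds the 1.1 mm gap, so the wall pushes back. The portion of expansion that must be recovered elastically is δ_free − gap = 2.237 − 1.1 = 1.137 mm.
Compatibility: PL/(AE) = 1.137 mm, so σ = P/A = E × (1.137/2175) = 59.07 MPa.
P = σA = 59.07 × 650 = 38.4 kN.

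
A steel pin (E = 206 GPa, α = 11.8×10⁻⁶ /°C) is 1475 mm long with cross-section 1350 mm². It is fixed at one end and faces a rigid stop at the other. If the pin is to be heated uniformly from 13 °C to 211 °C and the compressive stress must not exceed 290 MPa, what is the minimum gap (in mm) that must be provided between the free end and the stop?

With no wall the pin would lengthen by αΔT L = 11.8×10⁻⁶ × 198 × 1475 = 3.446 mm.
At the allowable stress the elastic shortening the wall may impose is σL/E = 290 × 1475 / (206×10³) = 2.076 mm.
So the gap has to take up the difference, g_min = δ_free − σL/E = 3.446 − 2.076 = 1.37 mm.

g ≈ 1.37 mm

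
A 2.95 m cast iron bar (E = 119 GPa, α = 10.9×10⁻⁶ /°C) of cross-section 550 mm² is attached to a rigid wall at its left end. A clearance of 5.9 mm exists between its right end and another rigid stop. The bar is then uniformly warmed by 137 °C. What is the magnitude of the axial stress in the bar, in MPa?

Free thermal elongation = αΔT L = 10.9×10⁻⁶ × 137 × 2950 = 4.405 mm.
Since δ_free = 4.41 mm is less than the 5.9 mm gap, the bar never touches the wall. No axial force develops.

σ ≈ 0 MPa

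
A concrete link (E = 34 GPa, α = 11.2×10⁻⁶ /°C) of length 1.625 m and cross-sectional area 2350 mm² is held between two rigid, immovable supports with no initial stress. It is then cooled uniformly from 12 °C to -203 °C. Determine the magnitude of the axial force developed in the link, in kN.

P ≈ 192 kN (tensile)

Full restraint means ε = 0, so the stress is σ = EαΔT = 34×10³ × 11.2×10⁻⁶ × 215 = 81.87 MPa.
Axial force P = σA = 81.87 × 2350 = 192400 N = 192.4 kN, tensile.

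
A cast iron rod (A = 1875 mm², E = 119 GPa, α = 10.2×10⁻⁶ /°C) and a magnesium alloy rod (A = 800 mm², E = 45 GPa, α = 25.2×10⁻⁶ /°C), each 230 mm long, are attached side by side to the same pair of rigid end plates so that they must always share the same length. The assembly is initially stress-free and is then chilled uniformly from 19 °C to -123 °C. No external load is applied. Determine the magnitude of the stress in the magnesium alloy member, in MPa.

σ ≈ 82.5 MPa (tensile)

The magnesium alloy has the larger α, so on cooling it would change length more than the cast iron if both were free. The rigid plates force a common final length, so the magnesium alloy is put into tension and the cast iron into compression, with equal and opposite forces P (no external load).
Setting the final lengths equal and cancelling L: (α₁ − α₂)ΔT = P/(A₁E₁) + P/(A₂E₂).
|α₁ − α₂|·ΔT = 15×10⁻⁶ × 142 = 0.00213.
1/(A₁E₁) + 1/(A₂E₂) = 1/(1875×119×10³) + 1/(800×45×10³) = 3.226×10⁻⁸ N⁻¹.
So P = 0.00213 / 3.226×10⁻⁸ = 66.03 kN.
σ_{magnesium alloy} = P/A₂ = 66030/800 = 82.53 MPa, tensile.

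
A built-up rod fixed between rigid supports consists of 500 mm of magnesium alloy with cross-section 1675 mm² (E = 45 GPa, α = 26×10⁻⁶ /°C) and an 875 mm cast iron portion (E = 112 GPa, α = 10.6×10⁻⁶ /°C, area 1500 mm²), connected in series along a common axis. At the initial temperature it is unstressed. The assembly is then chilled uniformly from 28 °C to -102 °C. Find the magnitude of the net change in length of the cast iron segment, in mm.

|ΔL| ≈ 0.0679 mm

If the supports were absent, the total length change would be Σ αᵢΔT Lᵢ = 26×10⁻⁶×130×500 + 10.6×10⁻⁶×130×875 = 2.896 mm.
The walls prevent any net length change, so an axial force P (same in every segment) develops. Compatibility: P · Σ Lᵢ/(AᵢEᵢ) = δ_free.
The series flexibility is Σ Lᵢ/(AᵢEᵢ) = 500/(1675×45×10³) + 875/(1500×112×10³) = 1.184×10⁻⁵ mm/N.
So P = 2.896 / 1.184×10⁻⁵ = 244.5 kN, tensile.
For the cast iron segment, free thermal change = 10.6×10⁻⁶×130×875 = 1.206 mm and elastic change from P = 244500×875/(1500×112×10³) = 1.274 mm; these oppose, so the net change is 0.0679 mm (segment lengthens).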